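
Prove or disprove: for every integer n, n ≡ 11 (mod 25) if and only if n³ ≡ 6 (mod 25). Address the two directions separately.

Both directions hold.

(⟹) Suppose n ≡ 11 (mod 25). Write n = 25j + 11. Then (25j + 11)³ = 15625j³ + 20625j² + 9075j + 1331 = 25(625j³ + 825j² + 363j + 53) + 6, so n³ ≡ 6 (mod 25).

(⟸) Conversely, suppose n³ ≡ 6 (mod 25). The only residue r in {0, …, 24} with r³ ≡ 6 (mod 25) is r = 11, so n ≡ 11 (mod 25).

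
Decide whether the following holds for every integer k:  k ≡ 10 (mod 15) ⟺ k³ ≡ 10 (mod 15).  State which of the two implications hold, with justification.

Both directions hold.

(→) Suppose k ≡ 10 (mod 15). Write k = 15j + 10. Then (15j + 10)³ = 3375j³ + 6750j² + 4500j + 1000 = 15(225j³ + 450j² + 300j + 66) + 10, so k³ ≡ 10 (mod 15).

(←) Conversely, suppose k³ ≡ 10 (mod 15). The only residue r in {0, …, 14} with r³ ≡ 10 (mod 15) is r = 10, so k ≡ 10 (mod 15).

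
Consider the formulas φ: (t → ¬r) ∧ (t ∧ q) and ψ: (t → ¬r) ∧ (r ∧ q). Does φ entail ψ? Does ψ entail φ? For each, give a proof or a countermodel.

Both directions fail.

(→) This fails. Under r = F, t = T, q = T, the left side is true but the right side is false.

(←) This fails. Under r = T, t = F, q = T, the left side is false but the right side is true.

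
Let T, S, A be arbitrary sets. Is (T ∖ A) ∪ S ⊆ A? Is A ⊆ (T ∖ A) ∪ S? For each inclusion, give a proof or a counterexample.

(⊆) This inclusion fails. Take T = {1}, S = ∅, A = ∅; then 1 ∈ (T ∖ A) ∪ S but 1 ∉ A.

(⊇) This inclusion fails. Take T = ∅, S = ∅, A = {1}; then 1 ∈ A but 1 ∉ (T ∖ A) ∪ S.

Both inclusions fail.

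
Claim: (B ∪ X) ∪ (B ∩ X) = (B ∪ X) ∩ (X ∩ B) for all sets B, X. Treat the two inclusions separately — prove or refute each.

Forward inclusion. This inclusion fails. Take B = {1}, X = ∅; then 1 ∈ (B ∪ X) ∪ (B ∩ X) but 1 ∉ (B ∪ X) ∩ (X ∩ B).

Reverse inclusion. Let x ∈ (B ∪ X) ∩ (X ∩ B). Then x ∈ B ∩ X, from which x ∈ (B ∪ X) ∪ (B ∩ X).

Only the reverse inclusion holds.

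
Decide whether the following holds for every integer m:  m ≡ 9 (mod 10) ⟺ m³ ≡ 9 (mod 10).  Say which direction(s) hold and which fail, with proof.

(⟹) Suppose m ≡ 9 (mod 10). Write m = 10j + 9. Then (10j + 9)³ = 1000j³ + 2700j² + 2430j + 729 = 10(100j³ + 270j² + 243j + 72) + 9, so m³ ≡ 9 (mod 10).

(⟸) Conversely, suppose m³ ≡ 9 (mod 10). The only residue r in {0, …, 9} with r³ ≡ 9 (mod 10) is r = 9, so m ≡ 9 (mod 10).

Both directions hold; the statement is true.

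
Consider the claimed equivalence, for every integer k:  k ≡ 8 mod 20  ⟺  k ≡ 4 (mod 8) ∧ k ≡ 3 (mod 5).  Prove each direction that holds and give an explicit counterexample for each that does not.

Only the reverse direction holds.

(⟹) This fails: k = 8 gives 8 ≡ 8 (mod 20) but 8 ≡ 0 (mod 8), so the conjunction on the right does not hold.

(⟸) Conversely, if k ≡ 4 (mod 8) and k ≡ 3 (mod 5), then by the Chinese remainder theorem k ≡ 28 (mod 40). Since 28 ≡ 8 (mod 20) and 20 ∣ 40, we get k ≡ 8 (mod 20).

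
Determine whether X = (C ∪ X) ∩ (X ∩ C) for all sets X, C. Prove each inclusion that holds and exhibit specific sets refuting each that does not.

(⊆) fails; (⊇) holds.

(⊆) This inclusion fails. Take X = {1}, C = ∅; then 1 ∈ X but 1 ∉ (C ∪ X) ∩ (X ∩ C).

(⊇) Let x ∈ (C ∪ X) ∩ (X ∩ C). Then x ∈ X ∩ C, from which x ∈ X.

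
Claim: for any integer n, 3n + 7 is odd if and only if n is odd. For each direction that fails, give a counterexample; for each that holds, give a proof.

[⇒] This fails: n = 0 gives 3n + 7 = 7, which is odd, but 0 is even, not odd.

[⇐] This also fails: n = 1 is odd, but 3n + 7 = 10 is even, not odd.

Both directions fail.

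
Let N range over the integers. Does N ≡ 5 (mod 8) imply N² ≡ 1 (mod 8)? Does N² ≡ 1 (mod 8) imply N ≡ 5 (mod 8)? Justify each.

Forward direction. Suppose N ≡ 5 (mod 8). Write N = 8j + 5. Then (8j + 5)² = 64j² + 80j + 25 = 8(8j² + 10j + 3) + 1, so N² ≡ 1 (mod 8).

Converse. This fails: take N = 1. Then 1² = 1 ≡ 1 (mod 8), yet 1 ≡ 1 (mod 8), not 5.

Only the forward direction holds.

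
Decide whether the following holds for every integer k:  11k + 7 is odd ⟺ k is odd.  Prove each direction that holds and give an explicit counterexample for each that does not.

(⇒) fails and (⇐) fails.

[⇒] This fails: k = 2 gives 11k + 7 = 29, which is odd, but 2 is even, not odd.

[⇐] This also fails: k = 1 is odd, but 11k + 7 = 18 is even, not odd.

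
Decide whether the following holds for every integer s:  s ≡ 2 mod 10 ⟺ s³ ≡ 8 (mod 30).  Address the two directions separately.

(⇒) This fails: take s = 12. Then 12 ≡ 2 (mod 10), but 12³ = 1728 ≡ 18 (mod 30), not 8.

(⇐) Conversely, the residues r modulo 30 with r³ ≡ 8 (mod 30) are exactly {2}, and each is ≡ 2 (mod 10).

The forward direction fails; the converse holds.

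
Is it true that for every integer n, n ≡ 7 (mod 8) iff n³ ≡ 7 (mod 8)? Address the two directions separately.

[⇐] Suppose n³ ≡ 7 (mod 8). The only residue r in {0, …, 7} with r³ ≡ 7 (mod 8) is r = 7, so n ≡ 7 (mod 8).

[⇒] Suppose n ≡ 7 (mod 8). Write n = 8j + 7. Then (8j + 7)³ = 512j³ + 1344j² + 1176j + 343 = 8(64j³ + 168j² + 147j + 42) + 7, so n³ ≡ 7 (mod 8).

The biconditional holds.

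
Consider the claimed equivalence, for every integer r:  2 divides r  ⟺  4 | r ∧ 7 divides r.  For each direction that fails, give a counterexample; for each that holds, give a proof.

Only the converse holds.

[⇒] This fails: take r = 2. Certainly 2 ∣ 2, but 4 ∤ 2.

[⇐] Suppose 4 ∣ r and 7 ∣ r. Any common multiple of 4 and 7 is a multiple of their lcm; here gcd(4, 7) = 1, so lcm(4, 7) = 4·7 = 28, so 28 ∣ r. Since 2 ∣ 28, it follows that 2 ∣ r.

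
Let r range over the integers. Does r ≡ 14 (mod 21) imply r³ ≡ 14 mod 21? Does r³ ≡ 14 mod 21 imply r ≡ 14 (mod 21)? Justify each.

Both directions hold; the statement is true.

(⟹) Suppose r ≡ 14 (mod 21). Write r = 21j + 14. Then (21j + 14)³ = 9261j³ + 18522j² + 12348j + 2744 = 21(441j³ + 882j² + 588j + 130) + 14, so r³ ≡ 14 (mod 21).

(⟸) Conversely, suppose r³ ≡ 14 (mod 21). The only residue r in {0, …, 20} with r³ ≡ 14 (mod 21) is r = 14, so r ≡ 14 (mod 21).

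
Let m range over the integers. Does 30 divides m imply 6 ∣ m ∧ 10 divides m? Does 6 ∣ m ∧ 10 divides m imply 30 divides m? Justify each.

Both directions hold.

(⟹) If 30 ∣ m, write m = 30q. Since 30 = 5·6, m = 6·(5q), so 6 ∣ m; and since 30 = 3·10, m = 10·(3q), so 10 ∣ m.

(⟸) Suppose 6 ∣ m and 10 ∣ m. Any common multiple of 6 and 10 is a multiple of their lcm; here lcm(6, 10) = 6·10/gcd(6, 10) = 60/2 = 30, so 30 ∣ m.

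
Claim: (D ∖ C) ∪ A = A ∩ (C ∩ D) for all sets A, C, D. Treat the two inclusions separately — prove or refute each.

Forward inclusion. This inclusion fails. Take A = {1}, C = ∅, D = ∅; then 1 ∈ (D ∖ C) ∪ A but 1 ∉ A ∩ (C ∩ D).

Reverse inclusion. Let x ∈ A ∩ (C ∩ D). Then x ∈ A ∩ C ∩ D, from which x ∈ (D ∖ C) ∪ A.

The sets are not equal: only the reverse inclusion holds.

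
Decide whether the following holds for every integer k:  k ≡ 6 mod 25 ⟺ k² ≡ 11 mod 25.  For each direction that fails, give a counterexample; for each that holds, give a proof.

Only the forward direction holds.

(→) Suppose k ≡ 6 mod 25. Write k = 25j + 6. Then (25j + 6)² = 625j² + 300j + 36 = 25(25j² + 12j + 1) + 11, so k² ≡ 11 (mod 25).

(←) This fails: take k = 19. Then 19² = 361 ≡ 11 (mod 25), yet 19 ≡ 19 (mod 25), not 6.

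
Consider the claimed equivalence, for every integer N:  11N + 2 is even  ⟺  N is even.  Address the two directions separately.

(→) Suppose 11N + 2 is even. Since 11 is odd, 11N and N have the same parity, so 11N + 2 ≡ N + 2 (mod 2). As 2 is even, 11N + 2 is even exactly when N is even. Thus N is even.

(←) Conversely, suppose N is even; write N = 2j. Then 11N + 2 = 11·(2j) + 2 = 2·11j + 2, which is even.

The biconditional holds.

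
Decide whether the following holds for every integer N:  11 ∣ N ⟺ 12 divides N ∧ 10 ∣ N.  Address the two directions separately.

(⟹) This fails: take N = 11. Certainly 11 ∣ 11, but 12 ∤ 11.

(⟸) This fails: take N = 60. Both 12 ∣ 60 and 10 ∣ 60, yet 60 is not a multiple of 11 (since 60 = 5·11 + 5), so 11 ∤ 60.

Neither implication holds.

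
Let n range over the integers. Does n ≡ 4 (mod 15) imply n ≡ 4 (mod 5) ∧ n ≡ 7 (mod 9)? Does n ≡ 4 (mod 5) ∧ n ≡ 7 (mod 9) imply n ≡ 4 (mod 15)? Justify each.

(⇒) fails; (⇐) holds.

Forward direction. This fails: n = 19 gives 19 ≡ 4 (mod 15) but 19 ≡ 1 (mod 9), so the conjunction on the right does not hold.

Converse. If n ≡ 4 (mod 5) and n ≡ 7 (mod 9), then by the Chinese remainder theorem n ≡ 34 (mod 45). Since 34 ≡ 4 (mod 15) and 15 ∣ 45, we get n ≡ 4 (mod 15).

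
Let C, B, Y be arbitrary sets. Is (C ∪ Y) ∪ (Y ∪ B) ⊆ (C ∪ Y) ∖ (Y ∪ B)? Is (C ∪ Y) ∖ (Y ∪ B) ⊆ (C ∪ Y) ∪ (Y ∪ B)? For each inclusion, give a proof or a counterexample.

(⊆) fails; (⊇) holds.

Forward inclusion. This inclusion fails. Take C = ∅, B = {1}, Y = ∅; then 1 ∈ (C ∪ Y) ∪ (Y ∪ B) but 1 ∉ (C ∪ Y) ∖ (Y ∪ B).

Reverse inclusion. Let x ∈ (C ∪ Y) ∖ (Y ∪ B). Then x ∈ C and x ∉ B, Y, from which x ∈ (C ∪ Y) ∪ (Y ∪ B).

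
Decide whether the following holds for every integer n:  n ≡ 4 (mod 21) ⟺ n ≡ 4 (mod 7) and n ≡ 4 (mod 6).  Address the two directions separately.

Only the converse holds.

(⇒) This fails: n = 25 gives 25 ≡ 4 (mod 21) but 25 ≡ 1 (mod 6), so the conjunction on the right does not hold.

(⇐) Conversely, if n ≡ 4 (mod 7) and n ≡ 4 (mod 6), then by the Chinese remainder theorem n ≡ 4 (mod 42). Since 4 ≡ 4 (mod 21) and 21 ∣ 42, we get n ≡ 4 (mod 21).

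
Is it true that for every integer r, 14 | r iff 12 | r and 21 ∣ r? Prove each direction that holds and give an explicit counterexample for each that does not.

[⇒] This fails: take r = 14. Certainly 14 ∣ 14, but 12 ∤ 14.

[⇐] Suppose 12 ∣ r and 21 ∣ r. Any common multiple of 12 and 21 is a multiple of their lcm; here lcm(12, 21) = 12·21/gcd(12, 21) = 252/3 = 84, so 84 ∣ r. Since 14 ∣ 84, it follows that 14 ∣ r.

(⇒) fails; (⇐) holds.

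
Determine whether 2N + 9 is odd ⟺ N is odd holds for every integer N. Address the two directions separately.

Not equivalent: only (⇐) holds.

(→) This fails: take N = 6. Then 2N + 9 = 21, which is odd, yet N = 6 is even, not odd.

(←) Suppose N is odd. Since 2 is even, 2N is even for every N, so 2N + 9 has the same parity as 9, which is odd. Hence 2N + 9 is odd.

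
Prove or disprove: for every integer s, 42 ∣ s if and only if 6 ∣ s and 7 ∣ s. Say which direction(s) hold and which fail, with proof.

(⇒) If 42 ∣ s, write s = 42q. Since 42 = 7·6, s = 6·(7q), so 6 ∣ s; and since 42 = 6·7, s = 7·(6q), so 7 ∣ s.

(⇐) Suppose 6 ∣ s and 7 ∣ s. Any common multiple of 6 and 7 is a multiple of their lcm; here gcd(6, 7) = 1, so lcm(6, 7) = 6·7 = 42, so 42 ∣ s.

Both directions hold.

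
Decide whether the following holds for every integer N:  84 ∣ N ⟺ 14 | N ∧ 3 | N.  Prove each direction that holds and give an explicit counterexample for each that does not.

[⇒] If 84 ∣ N, write N = 84q. Since 84 = 6·14, N = 14·(6q), so 14 ∣ N; and since 84 = 28·3, N = 3·(28q), so 3 ∣ N.

[⇐] This fails: take N = 42. Both 14 ∣ 42 and 3 ∣ 42, yet 42 is not a multiple of 84 (since 42 = 0·84 + 42), so 84 ∤ 42.

Only the forward direction holds.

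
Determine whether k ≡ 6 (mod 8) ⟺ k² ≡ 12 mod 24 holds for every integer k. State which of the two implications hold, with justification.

Both directions fail.

[⇒] This fails: take k = 14. Then 14 ≡ 6 (mod 8), but 14² = 196 ≡ 4 (mod 24), not 12.

[⇐] This fails: take k = 18. Then 18² = 324 ≡ 12 (mod 24), yet 18 ≡ 2 (mod 8), not 6.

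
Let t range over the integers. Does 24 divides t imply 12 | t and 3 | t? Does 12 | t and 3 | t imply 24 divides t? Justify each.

(→) If 24 ∣ t, write t = 24q. Since 24 = 2·12, t = 12·(2q), so 12 ∣ t; and since 24 = 8·3, t = 3·(8q), so 3 ∣ t.

(←) This fails: take t = 12. Both 12 ∣ 12 and 3 ∣ 12, yet 12 is not a multiple of 24 (since 12 = 0·24 + 12), so 24 ∤ 12.

Only the forward direction holds.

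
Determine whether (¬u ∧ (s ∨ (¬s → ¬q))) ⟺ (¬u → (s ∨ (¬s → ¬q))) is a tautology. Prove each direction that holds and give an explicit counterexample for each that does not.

Only the forward direction holds.

(⟹) Assume the antecedent. If s is true, ¬u → (s ∨ (¬s → ¬q)) reduces to true regardless of the other variables. If s is false, the antecedent forces (s = F, u = F, q = F), and ¬u → (s ∨ (¬s → ¬q)) holds there. Either way ¬u → (s ∨ (¬s → ¬q)) holds.

(⟸) This fails. Under s = F, u = T, q = F, the left side is false but the right side is true.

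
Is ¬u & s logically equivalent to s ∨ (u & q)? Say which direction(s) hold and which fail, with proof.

(→) Assume the antecedent. If q is true, the antecedent forces (q = T, s = T, u = F), and s ∨ (u & q) holds there. If q is false, the antecedent forces (q = F, s = T, u = F), and s ∨ (u & q) holds there. Either way s ∨ (u & q) holds.

(←) This fails. Under q = T, s = F, u = T, the left side is false but the right side is true.

The forward direction holds; the converse fails.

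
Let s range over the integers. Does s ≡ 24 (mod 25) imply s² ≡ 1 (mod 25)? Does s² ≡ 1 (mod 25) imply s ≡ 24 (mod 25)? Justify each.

Not equivalent: only (⇒) holds.

(⇐) This fails: take s = 1. Then 1² = 1 ≡ 1 (mod 25), yet 1 ≡ 1 (mod 25), not 24.

(⇒) Suppose s ≡ 24 (mod 25). Write s = 25j + 24. Then (25j + 24)² = 625j² + 1200j + 576 = 25(25j² + 48j + 23) + 1, so s² ≡ 1 (mod 25).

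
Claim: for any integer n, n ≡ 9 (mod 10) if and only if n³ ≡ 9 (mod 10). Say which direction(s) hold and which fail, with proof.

Equivalent; both directions hold.

(→) Suppose n ≡ 9 (mod 10). Write n = 10j + 9. Then (10j + 9)³ = 1000j³ + 2700j² + 2430j + 729 = 10(100j³ + 270j² + 243j + 72) + 9, so n³ ≡ 9 (mod 10).

(←) Conversely, suppose n³ ≡ 9 (mod 10). The only residue r in {0, …, 9} with r³ ≡ 9 (mod 10) is r = 9, so n ≡ 9 (mod 10).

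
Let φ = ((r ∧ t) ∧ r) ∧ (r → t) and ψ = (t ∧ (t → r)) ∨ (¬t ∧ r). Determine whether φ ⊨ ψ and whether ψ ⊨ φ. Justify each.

Only the forward implication holds.

Converse. This fails. Under r = T, t = F, the left side is false but the right side is true.

Forward direction. Assume the antecedent. If r is true, (t ∧ (t → r)) ∨ (¬t ∧ r) reduces to true regardless of the other variables. If r is false, the antecedent cannot hold. Either way (t ∧ (t → r)) ∨ (¬t ∧ r) holds.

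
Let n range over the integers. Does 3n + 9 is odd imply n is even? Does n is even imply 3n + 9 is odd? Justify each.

Both implications hold.

(→) Suppose 3n + 9 is odd. Since 3 is odd, 3n and n have the same parity, so 3n + 9 ≡ n + 9 (mod 2). As 9 is odd, 3n + 9 is odd exactly when n is even. Thus n is even.

(←) Conversely, suppose n is even; write n = 2j. Then 3n + 9 = 3·(2j) + 9 = 2·3j + 9, which is odd.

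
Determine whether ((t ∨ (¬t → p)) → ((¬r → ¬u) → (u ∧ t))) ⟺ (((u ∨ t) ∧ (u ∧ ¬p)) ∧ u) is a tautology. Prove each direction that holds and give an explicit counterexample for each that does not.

(⇒) fails; (⇐) holds.

(←) Assume the antecedent. If r is true, the antecedent forces (r = T, t = F, u = T, p = F) or (r = T, t = T, u = T, p = F), and the consequent holds there. If r is false, the antecedent forces (r = F, t = F, u = T, p = F) or (r = F, t = T, u = T, p = F), and the consequent holds there. Either way the consequent holds.

(→) This fails. Under r = F, t = F, u = F, p = F, the left side is true but the right side is false.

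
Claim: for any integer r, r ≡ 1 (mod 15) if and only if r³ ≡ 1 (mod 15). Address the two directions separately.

Forward direction. Suppose r ≡ 1 (mod 15). Write r = 15j + 1. Then (15j + 1)³ = 3375j³ + 675j² + 45j + 1 = 15(225j³ + 45j² + 3j) + 1, so r³ ≡ 1 (mod 15).

Converse. Suppose r³ ≡ 1 (mod 15). The only residue r in {0, …, 14} with r³ ≡ 1 (mod 15) is r = 1, so r ≡ 1 (mod 15).

The biconditional holds.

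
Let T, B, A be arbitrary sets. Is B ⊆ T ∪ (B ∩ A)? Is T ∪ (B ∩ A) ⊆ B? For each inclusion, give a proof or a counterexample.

(⊆) fails and (⊇) fails.

Forward inclusion. This inclusion fails. Take T = ∅, B = {1}, A = ∅; then 1 ∈ B but 1 ∉ T ∪ (B ∩ A).

Reverse inclusion. This inclusion fails. Take T = {1}, B = ∅, A = ∅; then 1 ∈ T ∪ (B ∩ A) but 1 ∉ B.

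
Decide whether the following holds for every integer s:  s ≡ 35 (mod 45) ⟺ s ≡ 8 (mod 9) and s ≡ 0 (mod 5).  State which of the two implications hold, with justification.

The biconditional holds.

[⇒] Suppose s ≡ 35 (mod 45); write s = 45j + 35. Since 9 ∣ 45, reducing mod 9 gives s ≡ 35 ≡ 8 (mod 9); since 5 ∣ 45, reducing mod 5 gives s ≡ 35 ≡ 0 (mod 5).

[⇐] Conversely, if s ≡ 8 (mod 9) and s ≡ 0 (mod 5), then by the Chinese remainder theorem s ≡ 35 (mod 45). This is exactly s ≡ 35 (mod 45).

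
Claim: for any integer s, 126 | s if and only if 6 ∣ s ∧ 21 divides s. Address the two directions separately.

Only the forward direction holds.

(⟹) If 126 ∣ s, write s = 126q. Since 126 = 21·6, s = 6·(21q), so 6 ∣ s; and since 126 = 6·21, s = 21·(6q), so 21 ∣ s.

(⟸) This fails: take s = 42. Both 6 ∣ 42 and 21 ∣ 42, yet 42 is not a multiple of 126 (since 42 = 0·126 + 42), so 126 ∤ 42.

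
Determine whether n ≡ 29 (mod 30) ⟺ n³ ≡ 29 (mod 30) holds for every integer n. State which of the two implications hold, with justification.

Both directions hold; the statement is true.

(→) Suppose n ≡ 29 (mod 30). Write n = 30j + 29. Then (30j + 29)³ = 27000j³ + 78300j² + 75690j + 24389 = 30(900j³ + 2610j² + 2523j + 812) + 29, so n³ ≡ 29 (mod 30).

(←) Conversely, suppose n³ ≡ 29 (mod 30). The only residue r in {0, …, 29} with r³ ≡ 29 (mod 30) is r = 29, so n ≡ 29 (mod 30).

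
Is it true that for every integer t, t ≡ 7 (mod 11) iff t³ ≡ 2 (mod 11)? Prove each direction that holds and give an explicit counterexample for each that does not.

(⇒) Suppose t ≡ 7 (mod 11). Write t = 11j + 7. Then (11j + 7)³ = 1331j³ + 2541j² + 1617j + 343 = 11(121j³ + 231j² + 147j + 31) + 2, so t³ ≡ 2 (mod 11).

(⇐) Conversely, suppose t³ ≡ 2 (mod 11). The only residue r in {0, …, 10} with r³ ≡ 2 (mod 11) is r = 7, so t ≡ 7 (mod 11).

Both directions hold.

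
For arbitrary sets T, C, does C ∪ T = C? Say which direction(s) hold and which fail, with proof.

(⟹) This inclusion fails. Take T = {1}, C = ∅; then 1 ∈ C ∪ T but 1 ∉ C.

(⟸) Let x ∈ C. Then either x ∈ C and x ∉ T; or x ∈ T ∩ C. In each case x ∈ C ∪ T, so C ⊆ C ∪ T.

Only the reverse inclusion holds.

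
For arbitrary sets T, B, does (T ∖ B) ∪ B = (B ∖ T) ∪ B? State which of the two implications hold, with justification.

The sets are not equal: only the reverse inclusion holds.

Forward inclusion. This inclusion fails. Take T = {1}, B = ∅; then 1 ∈ (T ∖ B) ∪ B but 1 ∉ (B ∖ T) ∪ B.

Reverse inclusion. Let x ∈ (B ∖ T) ∪ B. Then either x ∈ B and x ∉ T; or x ∈ T ∩ B. In each case x ∈ (T ∖ B) ∪ B, so (B ∖ T) ∪ B ⊆ (T ∖ B) ∪ B.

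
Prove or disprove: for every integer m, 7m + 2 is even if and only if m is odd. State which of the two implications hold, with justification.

Neither direction holds.

Forward direction. This fails: m = 4 gives 7m + 2 = 30, which is even, but 4 is even, not odd.

Converse. This also fails: m = 3 is odd, but 7m + 2 = 23 is odd, not even.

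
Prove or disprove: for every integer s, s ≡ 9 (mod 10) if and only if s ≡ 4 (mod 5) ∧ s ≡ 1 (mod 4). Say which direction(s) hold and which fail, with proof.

Forward direction. This fails: s = 19 gives 19 ≡ 9 (mod 10) but 19 ≡ 3 (mod 4), so the conjunction on the right does not hold.

Converse. If s ≡ 4 (mod 5) and s ≡ 1 (mod 4), then by the Chinese remainder theorem s ≡ 9 (mod 20). Since 9 ≡ 9 (mod 10) and 10 ∣ 20, we get s ≡ 9 (mod 10).

Not equivalent: only (⇐) holds.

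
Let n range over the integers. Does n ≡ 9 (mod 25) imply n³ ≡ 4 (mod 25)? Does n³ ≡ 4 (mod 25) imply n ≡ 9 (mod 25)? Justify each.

Both directions hold.

Forward direction. Suppose n ≡ 9 (mod 25). Write n = 25j + 9. Then (25j + 9)³ = 15625j³ + 16875j² + 6075j + 729 = 25(625j³ + 675j² + 243j + 29) + 4, so n³ ≡ 4 (mod 25).

Converse. Suppose n³ ≡ 4 (mod 25). The only residue r in {0, …, 24} with r³ ≡ 4 (mod 25) is r = 9, so n ≡ 9 (mod 25).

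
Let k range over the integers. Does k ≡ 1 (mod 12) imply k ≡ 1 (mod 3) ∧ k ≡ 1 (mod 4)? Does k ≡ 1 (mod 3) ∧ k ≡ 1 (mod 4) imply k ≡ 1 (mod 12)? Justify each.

[⇒] Suppose k ≡ 1 (mod 12); write k = 12j + 1. Since 3 ∣ 12, reducing mod 3 gives k ≡ 1 (mod 3); since 4 ∣ 12, reducing mod 4 gives k ≡ 1 (mod 4).

[⇐] Conversely, if k ≡ 1 (mod 3) and k ≡ 1 (mod 4), then by the Chinese remainder theorem k ≡ 1 (mod 12). This is exactly k ≡ 1 (mod 12).

Both directions hold.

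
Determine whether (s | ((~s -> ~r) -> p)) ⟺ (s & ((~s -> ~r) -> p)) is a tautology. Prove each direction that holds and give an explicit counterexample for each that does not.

Forward direction. This fails. Under r = T, p = F, s = F, the left side is true but the right side is false.

Converse. Assume the antecedent. If r is true, s | ((~s -> ~r) -> p) reduces to true regardless of the other variables. If r is false, the antecedent forces (r = F, p = T, s = T), and s | ((~s -> ~r) -> p) holds there. Either way s | ((~s -> ~r) -> p) holds.

Only the reverse direction holds.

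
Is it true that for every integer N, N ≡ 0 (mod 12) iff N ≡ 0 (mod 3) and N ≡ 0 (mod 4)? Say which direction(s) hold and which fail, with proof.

Both implications hold.

Forward direction. Suppose N ≡ 0 (mod 12); write N = 12j + 0. Since 3 ∣ 12, reducing mod 3 gives N ≡ 0 (mod 3); since 4 ∣ 12, reducing mod 4 gives N ≡ 0 (mod 4).

Converse. If N ≡ 0 (mod 3) and N ≡ 0 (mod 4), then by the Chinese remainder theorem N ≡ 0 (mod 12). This is exactly N ≡ 0 (mod 12).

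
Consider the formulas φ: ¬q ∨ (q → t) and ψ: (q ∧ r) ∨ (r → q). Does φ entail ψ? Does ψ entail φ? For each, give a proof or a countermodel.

Neither implication holds.

(⇒) This fails. Under t = F, q = F, r = T, the left side is true but the right side is false.

(⇐) This fails. Under t = F, q = T, r = F, the left side is false but the right side is true.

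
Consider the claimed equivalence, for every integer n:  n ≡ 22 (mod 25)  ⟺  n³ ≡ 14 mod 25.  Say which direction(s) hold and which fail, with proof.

Both directions fail.

(⟹) This fails: take n = 22. Then 22 ≡ 22 (mod 25), but 22³ = 10648 ≡ 23 (mod 25), not 14.

(⟸) This fails: take n = 4. Then 4³ = 64 ≡ 14 (mod 25), yet 4 ≡ 4 (mod 25), not 22.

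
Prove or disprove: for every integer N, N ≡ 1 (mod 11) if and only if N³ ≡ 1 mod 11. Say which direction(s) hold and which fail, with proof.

(⇒) Suppose N ≡ 1 (mod 11). Write N = 11j + 1. Then (11j + 1)³ = 1331j³ + 363j² + 33j + 1 = 11(121j³ + 33j² + 3j) + 1, so N³ ≡ 1 (mod 11).

(⇐) For the converse, argue contrapositively. If N ≢ 1 (mod 11), then N is congruent to one of 0, 2, 3, 4, 5, 6, 7, 8, 9, 10 modulo 11, and these give N³ ≡ 0, 8, 5, 9, 4, 7, 2, 6, 3, 10 respectively — never 1.

Both directions hold.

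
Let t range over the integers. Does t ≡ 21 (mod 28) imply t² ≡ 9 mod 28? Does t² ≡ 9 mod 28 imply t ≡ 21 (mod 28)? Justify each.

(→) This fails: take t = 21. Then 21 ≡ 21 (mod 28), but 21² = 441 ≡ 21 (mod 28), not 9.

(←) This fails: take t = 3. Then 3² = 9 ≡ 9 (mod 28), yet 3 ≡ 3 (mod 28), not 21.

(⇒) fails and (⇐) fails.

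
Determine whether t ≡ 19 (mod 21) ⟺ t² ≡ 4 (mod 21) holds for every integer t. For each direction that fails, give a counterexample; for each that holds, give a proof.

(→) Suppose t ≡ 19 (mod 21). Write t = 21j + 19. Then (21j + 19)² = 441j² + 798j + 361 = 21(21j² + 38j + 17) + 4, so t² ≡ 4 (mod 21).

(←) This fails: take t = 2. Then 2² = 4 ≡ 4 (mod 21), yet 2 ≡ 2 (mod 21), not 19.

(⇒) holds; (⇐) fails.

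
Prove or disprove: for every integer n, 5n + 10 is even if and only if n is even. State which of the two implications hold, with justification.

Both directions hold.

(→) Suppose 5n + 10 is even. Since 5 is odd, 5n and n have the same parity, so 5n + 10 ≡ n + 10 (mod 2). As 10 is even, 5n + 10 is even exactly when n is even. Thus n is even.

(←) Conversely, suppose n is even; write n = 2j. Then 5n + 10 = 5·(2j) + 10 = 2·5j + 10, which is even.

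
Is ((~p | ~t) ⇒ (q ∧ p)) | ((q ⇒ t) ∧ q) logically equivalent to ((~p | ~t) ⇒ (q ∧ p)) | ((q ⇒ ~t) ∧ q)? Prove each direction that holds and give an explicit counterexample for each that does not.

(⇒) This fails. Under t = T, q = T, p = F, the left side is true but the right side is false.

(⇐) This fails. Under t = F, q = T, p = F, the left side is false but the right side is true.

(⇒) fails and (⇐) fails.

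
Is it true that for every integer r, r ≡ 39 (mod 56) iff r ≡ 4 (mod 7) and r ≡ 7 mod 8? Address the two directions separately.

Both directions hold; the statement is true.

Forward direction. Suppose r ≡ 39 (mod 56); write r = 56j + 39. Since 7 ∣ 56, reducing mod 7 gives r ≡ 39 ≡ 4 (mod 7); since 8 ∣ 56, reducing mod 8 gives r ≡ 39 ≡ 7 (mod 8).

Converse. If r ≡ 4 (mod 7) and r ≡ 7 (mod 8), then by the Chinese remainder theorem r ≡ 39 (mod 56). This is exactly r ≡ 39 (mod 56).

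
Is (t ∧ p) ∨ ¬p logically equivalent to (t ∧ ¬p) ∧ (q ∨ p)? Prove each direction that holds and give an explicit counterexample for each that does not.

(←) Assume the antecedent. If t is true, (t ∧ p) ∨ ¬p reduces to true regardless of the other variables. If t is false, the antecedent cannot hold. Either way (t ∧ p) ∨ ¬p holds.

(→) This fails. Under t = F, p = F, q = F, the left side is true but the right side is false.

(⇒) fails; (⇐) holds.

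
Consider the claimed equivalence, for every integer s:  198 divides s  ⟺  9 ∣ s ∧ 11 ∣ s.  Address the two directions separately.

(⟹) If 198 ∣ s, write s = 198q. Since 198 = 22·9, s = 9·(22q), so 9 ∣ s; and since 198 = 18·11, s = 11·(18q), so 11 ∣ s.

(⟸) This fails: take s = 99. Both 9 ∣ 99 and 11 ∣ 99, yet 99 is not a multiple of 198 (since 99 = 0·198 + 99), so 198 ∤ 99.

(⇒) holds; (⇐) fails.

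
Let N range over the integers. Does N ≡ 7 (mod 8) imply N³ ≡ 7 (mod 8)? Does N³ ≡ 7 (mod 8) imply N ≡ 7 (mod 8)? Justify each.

The biconditional holds.

[⇒] Suppose N ≡ 7 (mod 8). Write N = 8j + 7. Then (8j + 7)³ = 512j³ + 1344j² + 1176j + 343 = 8(64j³ + 168j² + 147j + 42) + 7, so N³ ≡ 7 (mod 8).

[⇐] For the converse, argue contrapositively. If N ≢ 7 (mod 8), then N is congruent to one of 0, 1, 2, 3, 4, 5, 6 modulo 8, and these give N³ ≡ 0, 1, 0, 3, 0, 5, 0 respectively — never 7.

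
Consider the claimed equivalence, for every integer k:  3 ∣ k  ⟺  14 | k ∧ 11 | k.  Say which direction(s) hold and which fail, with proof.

(⟹) This fails: take k = 3. Certainly 3 ∣ 3, but 14 ∤ 3.

(⟸) This fails: take k = 154. Both 14 ∣ 154 and 11 ∣ 154, yet 154 is not a multiple of 3 (since 154 = 51·3 + 1), so 3 ∤ 154.

Both directions fail.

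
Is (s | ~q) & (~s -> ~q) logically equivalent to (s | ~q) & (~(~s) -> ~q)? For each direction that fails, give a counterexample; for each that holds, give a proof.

[⇒] This fails. Under q = T, s = T, the left side is true but the right side is false.

[⇐] Assume the antecedent. If q is true, the antecedent cannot hold. If q is false, (s | ~q) & (~s -> ~q) reduces to true regardless of the other variables. Either way (s | ~q) & (~s -> ~q) holds.

The forward direction fails; the converse holds.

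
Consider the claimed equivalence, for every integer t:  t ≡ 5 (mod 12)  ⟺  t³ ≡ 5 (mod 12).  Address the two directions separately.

Forward direction. Suppose t ≡ 5 (mod 12). Write t = 12j + 5. Then (12j + 5)³ = 1728j³ + 2160j² + 900j + 125 = 12(144j³ + 180j² + 75j + 10) + 5, so t³ ≡ 5 (mod 12).

Converse. For the converse, argue contrapositively. If t ≢ 5 (mod 12), then t is congruent to one of 0, 1, 2, 3, 4, 6, 7, 8, 9, 10, 11 modulo 12, and these give t³ ≡ 0, 1, 8, 3, 4, 0, 7, 8, 9, 4, 11 respectively — never 5.

Both directions hold; the statement is true.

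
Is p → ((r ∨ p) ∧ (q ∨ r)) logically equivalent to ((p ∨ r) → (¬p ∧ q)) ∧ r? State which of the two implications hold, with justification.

Only the reverse direction holds.

[⇐] Assume the antecedent. If r is true, p → ((r ∨ p) ∧ (q ∨ r)) reduces to true regardless of the other variables. If r is false, the antecedent cannot hold. Either way p → ((r ∨ p) ∧ (q ∨ r)) holds.

[⇒] This fails. Under r = F, p = F, q = F, the left side is true but the right side is false.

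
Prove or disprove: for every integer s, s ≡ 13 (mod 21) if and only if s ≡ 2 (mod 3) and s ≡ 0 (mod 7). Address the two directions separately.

Both directions fail.

[⇒] This fails: s = 13 gives 13 ≡ 13 (mod 21) but 13 ≡ 1 (mod 3), so the conjunction on the right does not hold.

[⇐] This fails: s = 14 satisfies both congruences on the right (14 ≡ 2 mod 3 and 14 ≡ 0 mod 7) yet 14 ≡ 14 (mod 21), not 13.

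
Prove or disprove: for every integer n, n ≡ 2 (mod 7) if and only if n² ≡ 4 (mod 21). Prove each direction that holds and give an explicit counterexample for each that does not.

(→) This fails: take n = 9. Then 9 ≡ 2 (mod 7), but 9² = 81 ≡ 18 (mod 21), not 4.

(←) This fails: take n = 5. Then 5² = 25 ≡ 4 (mod 21), yet 5 ≡ 5 (mod 7), not 2.

Neither implication holds.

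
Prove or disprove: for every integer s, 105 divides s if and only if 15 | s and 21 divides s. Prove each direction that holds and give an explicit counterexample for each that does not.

[⇒] If 105 ∣ s, write s = 105q. Since 105 = 7·15, s = 15·(7q), so 15 ∣ s; and since 105 = 5·21, s = 21·(5q), so 21 ∣ s.

[⇐] Suppose 15 ∣ s and 21 ∣ s. Any common multiple of 15 and 21 is a multiple of their lcm; here lcm(15, 21) = 15·21/gcd(15, 21) = 315/3 = 105, so 105 ∣ s.

The biconditional holds.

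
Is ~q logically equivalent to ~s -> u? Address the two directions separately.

Neither implication holds.

(→) This fails. Under u = F, q = F, s = F, the left side is true but the right side is false.

(←) This fails. Under u = T, q = T, s = F, the left side is false but the right side is true.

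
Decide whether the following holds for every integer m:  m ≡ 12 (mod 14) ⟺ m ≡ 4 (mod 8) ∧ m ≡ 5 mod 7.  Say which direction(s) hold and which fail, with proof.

(⟸) If m ≡ 4 (mod 8) and m ≡ 5 (mod 7), then by the Chinese remainder theorem m ≡ 12 (mod 56). Since 12 ≡ 12 (mod 14) and 14 ∣ 56, we get m ≡ 12 (mod 14).

(⟹) This fails: m = 40 gives 40 ≡ 12 (mod 14) but 40 ≡ 0 (mod 8), so the conjunction on the right does not hold.

Not equivalent: only (⇐) holds.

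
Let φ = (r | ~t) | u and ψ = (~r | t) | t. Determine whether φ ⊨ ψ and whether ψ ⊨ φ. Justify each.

(⟹) This fails. Under u = F, t = F, r = T, the left side is true but the right side is false.

(⟸) This fails. Under u = F, t = T, r = F, the left side is false but the right side is true.

Neither direction holds.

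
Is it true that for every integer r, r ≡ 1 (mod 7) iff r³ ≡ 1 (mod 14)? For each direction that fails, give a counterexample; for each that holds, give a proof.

(⇒) fails and (⇐) fails.

Forward direction. This fails: take r = 8. Then 8 ≡ 1 (mod 7), but 8³ = 512 ≡ 8 (mod 14), not 1.

Converse. This fails: take r = 9. Then 9³ = 729 ≡ 1 (mod 14), yet 9 ≡ 2 (mod 7), not 1.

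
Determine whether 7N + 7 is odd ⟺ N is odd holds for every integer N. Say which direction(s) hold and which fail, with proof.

Neither direction holds.

Forward direction. This fails: N = 6 gives 7N + 7 = 49, which is odd, but 6 is even, not odd.

Converse. This also fails: N = 3 is odd, but 7N + 7 = 28 is even, not odd.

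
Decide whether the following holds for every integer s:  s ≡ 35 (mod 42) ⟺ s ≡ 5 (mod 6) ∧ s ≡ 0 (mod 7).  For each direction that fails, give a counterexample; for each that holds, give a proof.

Both implications hold.

(⇒) Suppose s ≡ 35 (mod 42); write s = 42j + 35. Since 6 ∣ 42, reducing mod 6 gives s ≡ 35 ≡ 5 (mod 6); since 7 ∣ 42, reducing mod 7 gives s ≡ 35 ≡ 0 (mod 7).

(⇐) Conversely, if s ≡ 5 (mod 6) and s ≡ 0 (mod 7), then by the Chinese remainder theorem s ≡ 35 (mod 42). This is exactly s ≡ 35 (mod 42).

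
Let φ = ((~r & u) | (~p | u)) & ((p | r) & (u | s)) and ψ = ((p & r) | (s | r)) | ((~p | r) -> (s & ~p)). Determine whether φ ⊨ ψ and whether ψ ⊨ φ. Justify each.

Not equivalent: only (⇒) holds.

(⟹) Assume the antecedent. If r is true, the consequent reduces to true regardless of the other variables. If r is false, the antecedent forces (u = T, s = F, p = T, r = F) or (u = T, s = T, p = T, r = F), and the consequent holds there. Either way the consequent holds.

(⟸) This fails. Under u = F, s = T, p = F, r = F, the left side is false but the right side is true.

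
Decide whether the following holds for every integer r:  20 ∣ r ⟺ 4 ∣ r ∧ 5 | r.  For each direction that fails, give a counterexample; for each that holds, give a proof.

(→) If 20 ∣ r, write r = 20q. Since 20 = 5·4, r = 4·(5q), so 4 ∣ r; and since 20 = 4·5, r = 5·(4q), so 5 ∣ r.

(←) Suppose 4 ∣ r and 5 ∣ r. Any common multiple of 4 and 5 is a multiple of their lcm; here gcd(4, 5) = 1, so lcm(4, 5) = 4·5 = 20, so 20 ∣ r.

Both directions hold; the statement is true.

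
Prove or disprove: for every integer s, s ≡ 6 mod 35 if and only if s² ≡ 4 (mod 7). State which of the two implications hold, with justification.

Neither direction holds.

(⇒) This fails: take s = 6. Then 6 ≡ 6 (mod 35), but 6² = 36 ≡ 1 (mod 7), not 4.

(⇐) This fails: take s = 2. Then 2² = 4 ≡ 4 (mod 7), yet 2 ≡ 2 (mod 35), not 6.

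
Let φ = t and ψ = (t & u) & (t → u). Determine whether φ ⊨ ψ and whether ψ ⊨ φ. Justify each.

Forward direction. This fails. Under t = T, u = F, the left side is true but the right side is false.

Converse. Assume the antecedent. If t is true, t reduces to true regardless of the other variables. If t is false, the antecedent cannot hold. Either way t holds.

Not equivalent: only (⇐) holds.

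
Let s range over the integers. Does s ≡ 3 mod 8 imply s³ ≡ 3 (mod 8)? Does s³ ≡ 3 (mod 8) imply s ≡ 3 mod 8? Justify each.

(⟹) Suppose s ≡ 3 mod 8. Write s = 8j + 3. Then (8j + 3)³ = 512j³ + 576j² + 216j + 27 = 8(64j³ + 72j² + 27j + 3) + 3, so s³ ≡ 3 (mod 8).

(⟸) Conversely, suppose s³ ≡ 3 (mod 8). The only residue r in {0, …, 7} with r³ ≡ 3 (mod 8) is r = 3, so s ≡ 3 (mod 8).

The biconditional holds.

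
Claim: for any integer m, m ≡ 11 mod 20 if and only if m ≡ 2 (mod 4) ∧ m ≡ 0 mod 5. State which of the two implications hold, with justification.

(⟹) This fails: m = 11 gives 11 ≡ 11 (mod 20) but 11 ≡ 3 (mod 4), so the conjunction on the right does not hold.

(⟸) This fails: m = 10 satisfies both congruences on the right (10 ≡ 2 mod 4 and 10 ≡ 0 mod 5) yet 10 ≡ 10 (mod 20), not 11.

Neither direction holds.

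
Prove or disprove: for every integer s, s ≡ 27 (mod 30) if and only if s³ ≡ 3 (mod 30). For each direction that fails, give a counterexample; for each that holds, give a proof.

[⇐] Suppose s³ ≡ 3 (mod 30). The only residue r in {0, …, 29} with r³ ≡ 3 (mod 30) is r = 27, so s ≡ 27 (mod 30).

[⇒] Suppose s ≡ 27 (mod 30). Write s = 30j + 27. Then (30j + 27)³ = 27000j³ + 72900j² + 65610j + 19683 = 30(900j³ + 2430j² + 2187j + 656) + 3, so s³ ≡ 3 (mod 30).

Both implications hold.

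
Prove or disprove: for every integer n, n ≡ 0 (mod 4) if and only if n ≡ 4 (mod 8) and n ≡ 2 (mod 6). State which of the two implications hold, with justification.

(⟹) This fails: n = 0 gives 0 ≡ 0 (mod 4) but 0 ≡ 0 (mod 8), so the conjunction on the right does not hold.

(⟸) Conversely, if n ≡ 4 (mod 8) and n ≡ 2 (mod 6), then by the Chinese remainder theorem n ≡ 20 (mod 24). Since 20 ≡ 0 (mod 4) and 4 ∣ 24, we get n ≡ 0 (mod 4).

Only the reverse direction holds.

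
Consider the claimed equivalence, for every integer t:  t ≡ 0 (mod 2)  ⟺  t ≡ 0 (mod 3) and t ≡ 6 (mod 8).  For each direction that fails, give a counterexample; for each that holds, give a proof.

[⇒] This fails: t = 0 gives 0 ≡ 0 (mod 2) but 0 ≡ 0 (mod 8), so the conjunction on the right does not hold.

[⇐] Conversely, if t ≡ 0 (mod 3) and t ≡ 6 (mod 8), then by the Chinese remainder theorem t ≡ 6 (mod 24). Since 6 ≡ 0 (mod 2) and 2 ∣ 24, we get t ≡ 0 (mod 2).

Only the converse holds.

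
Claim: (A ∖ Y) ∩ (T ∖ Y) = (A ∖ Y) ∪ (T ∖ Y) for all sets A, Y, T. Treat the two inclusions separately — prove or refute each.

(⊆) holds; (⊇) fails.

(⟹) Let x ∈ (A ∖ Y) ∩ (T ∖ Y). Then x ∈ A ∩ T and x ∉ Y, from which x ∈ (A ∖ Y) ∪ (T ∖ Y).

(⟸) This inclusion fails. Take A = {1}, Y = ∅, T = ∅; then 1 ∈ (A ∖ Y) ∪ (T ∖ Y) but 1 ∉ (A ∖ Y) ∩ (T ∖ Y).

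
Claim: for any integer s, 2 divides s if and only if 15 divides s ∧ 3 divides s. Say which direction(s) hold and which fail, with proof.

[⇒] This fails: take s = 2. Certainly 2 ∣ 2, but 15 ∤ 2.

[⇐] This fails: take s = 15. Both 15 ∣ 15 and 3 ∣ 15, yet 15 is not a multiple of 2 (since 15 = 7·2 + 1), so 2 ∤ 15.

Neither direction holds.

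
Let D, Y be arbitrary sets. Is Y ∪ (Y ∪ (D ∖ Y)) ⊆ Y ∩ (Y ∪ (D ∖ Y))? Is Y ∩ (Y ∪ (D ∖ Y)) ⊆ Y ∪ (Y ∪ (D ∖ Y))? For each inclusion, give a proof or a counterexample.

The sets are not equal: only the reverse inclusion holds.

(⟹) This inclusion fails. Take D = {1}, Y = ∅; then 1 ∈ Y ∪ (Y ∪ (D ∖ Y)) but 1 ∉ Y ∩ (Y ∪ (D ∖ Y)).

(⟸) Let x ∈ Y ∩ (Y ∪ (D ∖ Y)). Then either x ∈ Y and x ∉ D; or x ∈ D ∩ Y. In each case x ∈ Y ∪ (Y ∪ (D ∖ Y)), so Y ∩ (Y ∪ (D ∖ Y)) ⊆ Y ∪ (Y ∪ (D ∖ Y)).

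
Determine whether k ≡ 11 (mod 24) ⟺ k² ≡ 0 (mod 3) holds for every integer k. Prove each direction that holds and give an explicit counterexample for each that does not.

Neither implication holds.

[⇒] This fails: take k = 11. Then 11 ≡ 11 (mod 24), but 11² = 121 ≡ 1 (mod 3), not 0.

[⇐] This fails: take k = 0. Then 0² = 0 ≡ 0 (mod 3), yet 0 ≡ 0 (mod 24), not 11.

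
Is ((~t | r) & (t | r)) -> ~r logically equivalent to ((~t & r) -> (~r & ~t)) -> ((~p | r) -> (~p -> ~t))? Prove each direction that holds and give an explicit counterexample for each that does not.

Neither direction holds.

(⇒) This fails. Under t = T, p = F, r = F, the left side is true but the right side is false.

(⇐) This fails. Under t = F, p = F, r = T, the left side is false but the right side is true.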